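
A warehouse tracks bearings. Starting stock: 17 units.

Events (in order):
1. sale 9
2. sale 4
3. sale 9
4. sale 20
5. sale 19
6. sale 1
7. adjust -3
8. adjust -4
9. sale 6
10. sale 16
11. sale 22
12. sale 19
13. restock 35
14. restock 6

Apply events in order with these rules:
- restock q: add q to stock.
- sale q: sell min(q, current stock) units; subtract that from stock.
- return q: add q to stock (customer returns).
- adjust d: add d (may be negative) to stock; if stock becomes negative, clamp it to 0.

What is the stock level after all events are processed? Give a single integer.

Answer: 41

Derivation:
Processing events:
Start: stock = 17
  Event 1 (sale 9): sell min(9,17)=9. stock: 17 - 9 = 8. total_sold = 9
  Event 2 (sale 4): sell min(4,8)=4. stock: 8 - 4 = 4. total_sold = 13
  Event 3 (sale 9): sell min(9,4)=4. stock: 4 - 4 = 0. total_sold = 17
  Event 4 (sale 20): sell min(20,0)=0. stock: 0 - 0 = 0. total_sold = 17
  Event 5 (sale 19): sell min(19,0)=0. stock: 0 - 0 = 0. total_sold = 17
  Event 6 (sale 1): sell min(1,0)=0. stock: 0 - 0 = 0. total_sold = 17
  Event 7 (adjust -3): 0 + -3 = 0 (clamped to 0)
  Event 8 (adjust -4): 0 + -4 = 0 (clamped to 0)
  Event 9 (sale 6): sell min(6,0)=0. stock: 0 - 0 = 0. total_sold = 17
  Event 10 (sale 16): sell min(16,0)=0. stock: 0 - 0 = 0. total_sold = 17
  Event 11 (sale 22): sell min(22,0)=0. stock: 0 - 0 = 0. total_sold = 17
  Event 12 (sale 19): sell min(19,0)=0. stock: 0 - 0 = 0. total_sold = 17
  Event 13 (restock 35): 0 + 35 = 35
  Event 14 (restock 6): 35 + 6 = 41
Final: stock = 41, total_sold = 17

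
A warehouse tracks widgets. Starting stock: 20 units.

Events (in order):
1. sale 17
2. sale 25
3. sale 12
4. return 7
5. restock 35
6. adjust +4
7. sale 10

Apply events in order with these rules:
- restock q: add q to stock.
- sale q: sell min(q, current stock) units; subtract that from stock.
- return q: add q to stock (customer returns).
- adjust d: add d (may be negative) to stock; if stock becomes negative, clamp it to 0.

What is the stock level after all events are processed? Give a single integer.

Processing events:
Start: stock = 20
  Event 1 (sale 17): sell min(17,20)=17. stock: 20 - 17 = 3. total_sold = 17
  Event 2 (sale 25): sell min(25,3)=3. stock: 3 - 3 = 0. total_sold = 20
  Event 3 (sale 12): sell min(12,0)=0. stock: 0 - 0 = 0. total_sold = 20
  Event 4 (return 7): 0 + 7 = 7
  Event 5 (restock 35): 7 + 35 = 42
  Event 6 (adjust +4): 42 + 4 = 46
  Event 7 (sale 10): sell min(10,46)=10. stock: 46 - 10 = 36. total_sold = 30
Final: stock = 36, total_sold = 30

Answer: 36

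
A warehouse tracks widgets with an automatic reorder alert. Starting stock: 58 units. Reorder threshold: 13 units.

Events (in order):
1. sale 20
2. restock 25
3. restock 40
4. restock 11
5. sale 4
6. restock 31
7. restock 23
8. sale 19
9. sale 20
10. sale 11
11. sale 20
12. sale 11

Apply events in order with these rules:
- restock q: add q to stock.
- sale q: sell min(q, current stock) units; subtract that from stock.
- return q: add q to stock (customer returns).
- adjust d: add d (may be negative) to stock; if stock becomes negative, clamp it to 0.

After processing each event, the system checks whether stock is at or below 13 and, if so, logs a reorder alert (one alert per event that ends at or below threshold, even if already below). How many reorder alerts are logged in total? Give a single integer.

Answer: 0

Derivation:
Processing events:
Start: stock = 58
  Event 1 (sale 20): sell min(20,58)=20. stock: 58 - 20 = 38. total_sold = 20
  Event 2 (restock 25): 38 + 25 = 63
  Event 3 (restock 40): 63 + 40 = 103
  Event 4 (restock 11): 103 + 11 = 114
  Event 5 (sale 4): sell min(4,114)=4. stock: 114 - 4 = 110. total_sold = 24
  Event 6 (restock 31): 110 + 31 = 141
  Event 7 (restock 23): 141 + 23 = 164
  Event 8 (sale 19): sell min(19,164)=19. stock: 164 - 19 = 145. total_sold = 43
  Event 9 (sale 20): sell min(20,145)=20. stock: 145 - 20 = 125. total_sold = 63
  Event 10 (sale 11): sell min(11,125)=11. stock: 125 - 11 = 114. total_sold = 74
  Event 11 (sale 20): sell min(20,114)=20. stock: 114 - 20 = 94. total_sold = 94
  Event 12 (sale 11): sell min(11,94)=11. stock: 94 - 11 = 83. total_sold = 105
Final: stock = 83, total_sold = 105

Checking against threshold 13:
  After event 1: stock=38 > 13
  After event 2: stock=63 > 13
  After event 3: stock=103 > 13
  After event 4: stock=114 > 13
  After event 5: stock=110 > 13
  After event 6: stock=141 > 13
  After event 7: stock=164 > 13
  After event 8: stock=145 > 13
  After event 9: stock=125 > 13
  After event 10: stock=114 > 13
  After event 11: stock=94 > 13
  After event 12: stock=83 > 13
Alert events: []. Count = 0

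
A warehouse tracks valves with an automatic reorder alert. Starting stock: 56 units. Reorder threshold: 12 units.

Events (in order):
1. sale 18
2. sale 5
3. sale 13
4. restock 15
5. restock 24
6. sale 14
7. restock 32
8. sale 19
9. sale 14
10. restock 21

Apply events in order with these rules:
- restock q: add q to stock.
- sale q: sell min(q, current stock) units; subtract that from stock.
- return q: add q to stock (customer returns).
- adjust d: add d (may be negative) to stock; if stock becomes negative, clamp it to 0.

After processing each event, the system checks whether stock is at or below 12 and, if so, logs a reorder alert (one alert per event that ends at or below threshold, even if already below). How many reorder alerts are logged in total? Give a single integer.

Processing events:
Start: stock = 56
  Event 1 (sale 18): sell min(18,56)=18. stock: 56 - 18 = 38. total_sold = 18
  Event 2 (sale 5): sell min(5,38)=5. stock: 38 - 5 = 33. total_sold = 23
  Event 3 (sale 13): sell min(13,33)=13. stock: 33 - 13 = 20. total_sold = 36
  Event 4 (restock 15): 20 + 15 = 35
  Event 5 (restock 24): 35 + 24 = 59
  Event 6 (sale 14): sell min(14,59)=14. stock: 59 - 14 = 45. total_sold = 50
  Event 7 (restock 32): 45 + 32 = 77
  Event 8 (sale 19): sell min(19,77)=19. stock: 77 - 19 = 58. total_sold = 69
  Event 9 (sale 14): sell min(14,58)=14. stock: 58 - 14 = 44. total_sold = 83
  Event 10 (restock 21): 44 + 21 = 65
Final: stock = 65, total_sold = 83

Checking against threshold 12:
  After event 1: stock=38 > 12
  After event 2: stock=33 > 12
  After event 3: stock=20 > 12
  After event 4: stock=35 > 12
  After event 5: stock=59 > 12
  After event 6: stock=45 > 12
  After event 7: stock=77 > 12
  After event 8: stock=58 > 12
  After event 9: stock=44 > 12
  After event 10: stock=65 > 12
Alert events: []. Count = 0

Answer: 0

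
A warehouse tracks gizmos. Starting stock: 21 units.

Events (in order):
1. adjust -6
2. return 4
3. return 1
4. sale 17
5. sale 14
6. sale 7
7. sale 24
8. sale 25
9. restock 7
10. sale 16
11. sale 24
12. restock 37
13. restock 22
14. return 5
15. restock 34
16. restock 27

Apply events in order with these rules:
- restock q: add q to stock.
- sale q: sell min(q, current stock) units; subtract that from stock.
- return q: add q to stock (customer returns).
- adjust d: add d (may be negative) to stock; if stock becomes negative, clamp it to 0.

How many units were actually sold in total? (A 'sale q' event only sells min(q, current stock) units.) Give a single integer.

Answer: 27

Derivation:
Processing events:
Start: stock = 21
  Event 1 (adjust -6): 21 + -6 = 15
  Event 2 (return 4): 15 + 4 = 19
  Event 3 (return 1): 19 + 1 = 20
  Event 4 (sale 17): sell min(17,20)=17. stock: 20 - 17 = 3. total_sold = 17
  Event 5 (sale 14): sell min(14,3)=3. stock: 3 - 3 = 0. total_sold = 20
  Event 6 (sale 7): sell min(7,0)=0. stock: 0 - 0 = 0. total_sold = 20
  Event 7 (sale 24): sell min(24,0)=0. stock: 0 - 0 = 0. total_sold = 20
  Event 8 (sale 25): sell min(25,0)=0. stock: 0 - 0 = 0. total_sold = 20
  Event 9 (restock 7): 0 + 7 = 7
  Event 10 (sale 16): sell min(16,7)=7. stock: 7 - 7 = 0. total_sold = 27
  Event 11 (sale 24): sell min(24,0)=0. stock: 0 - 0 = 0. total_sold = 27
  Event 12 (restock 37): 0 + 37 = 37
  Event 13 (restock 22): 37 + 22 = 59
  Event 14 (return 5): 59 + 5 = 64
  Event 15 (restock 34): 64 + 34 = 98
  Event 16 (restock 27): 98 + 27 = 125
Final: stock = 125, total_sold = 27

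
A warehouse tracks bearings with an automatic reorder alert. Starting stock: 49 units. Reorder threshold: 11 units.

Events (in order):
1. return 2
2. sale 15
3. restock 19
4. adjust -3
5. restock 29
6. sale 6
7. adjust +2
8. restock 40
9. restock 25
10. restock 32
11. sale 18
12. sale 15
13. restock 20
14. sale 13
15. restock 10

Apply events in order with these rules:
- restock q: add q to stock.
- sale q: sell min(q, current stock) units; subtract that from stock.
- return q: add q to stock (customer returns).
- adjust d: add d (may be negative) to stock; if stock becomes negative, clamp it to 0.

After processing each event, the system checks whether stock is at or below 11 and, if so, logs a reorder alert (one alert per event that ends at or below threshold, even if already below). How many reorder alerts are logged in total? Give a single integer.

Processing events:
Start: stock = 49
  Event 1 (return 2): 49 + 2 = 51
  Event 2 (sale 15): sell min(15,51)=15. stock: 51 - 15 = 36. total_sold = 15
  Event 3 (restock 19): 36 + 19 = 55
  Event 4 (adjust -3): 55 + -3 = 52
  Event 5 (restock 29): 52 + 29 = 81
  Event 6 (sale 6): sell min(6,81)=6. stock: 81 - 6 = 75. total_sold = 21
  Event 7 (adjust +2): 75 + 2 = 77
  Event 8 (restock 40): 77 + 40 = 117
  Event 9 (restock 25): 117 + 25 = 142
  Event 10 (restock 32): 142 + 32 = 174
  Event 11 (sale 18): sell min(18,174)=18. stock: 174 - 18 = 156. total_sold = 39
  Event 12 (sale 15): sell min(15,156)=15. stock: 156 - 15 = 141. total_sold = 54
  Event 13 (restock 20): 141 + 20 = 161
  Event 14 (sale 13): sell min(13,161)=13. stock: 161 - 13 = 148. total_sold = 67
  Event 15 (restock 10): 148 + 10 = 158
Final: stock = 158, total_sold = 67

Checking against threshold 11:
  After event 1: stock=51 > 11
  After event 2: stock=36 > 11
  After event 3: stock=55 > 11
  After event 4: stock=52 > 11
  After event 5: stock=81 > 11
  After event 6: stock=75 > 11
  After event 7: stock=77 > 11
  After event 8: stock=117 > 11
  After event 9: stock=142 > 11
  After event 10: stock=174 > 11
  After event 11: stock=156 > 11
  After event 12: stock=141 > 11
  After event 13: stock=161 > 11
  After event 14: stock=148 > 11
  After event 15: stock=158 > 11
Alert events: []. Count = 0

Answer: 0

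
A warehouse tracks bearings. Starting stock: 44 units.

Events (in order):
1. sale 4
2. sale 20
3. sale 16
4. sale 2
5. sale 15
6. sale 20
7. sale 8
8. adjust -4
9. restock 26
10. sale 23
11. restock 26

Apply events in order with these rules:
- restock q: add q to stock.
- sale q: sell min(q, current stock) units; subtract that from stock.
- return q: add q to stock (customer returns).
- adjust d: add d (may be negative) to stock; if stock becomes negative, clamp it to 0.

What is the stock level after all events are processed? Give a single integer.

Processing events:
Start: stock = 44
  Event 1 (sale 4): sell min(4,44)=4. stock: 44 - 4 = 40. total_sold = 4
  Event 2 (sale 20): sell min(20,40)=20. stock: 40 - 20 = 20. total_sold = 24
  Event 3 (sale 16): sell min(16,20)=16. stock: 20 - 16 = 4. total_sold = 40
  Event 4 (sale 2): sell min(2,4)=2. stock: 4 - 2 = 2. total_sold = 42
  Event 5 (sale 15): sell min(15,2)=2. stock: 2 - 2 = 0. total_sold = 44
  Event 6 (sale 20): sell min(20,0)=0. stock: 0 - 0 = 0. total_sold = 44
  Event 7 (sale 8): sell min(8,0)=0. stock: 0 - 0 = 0. total_sold = 44
  Event 8 (adjust -4): 0 + -4 = 0 (clamped to 0)
  Event 9 (restock 26): 0 + 26 = 26
  Event 10 (sale 23): sell min(23,26)=23. stock: 26 - 23 = 3. total_sold = 67
  Event 11 (restock 26): 3 + 26 = 29
Final: stock = 29, total_sold = 67

Answer: 29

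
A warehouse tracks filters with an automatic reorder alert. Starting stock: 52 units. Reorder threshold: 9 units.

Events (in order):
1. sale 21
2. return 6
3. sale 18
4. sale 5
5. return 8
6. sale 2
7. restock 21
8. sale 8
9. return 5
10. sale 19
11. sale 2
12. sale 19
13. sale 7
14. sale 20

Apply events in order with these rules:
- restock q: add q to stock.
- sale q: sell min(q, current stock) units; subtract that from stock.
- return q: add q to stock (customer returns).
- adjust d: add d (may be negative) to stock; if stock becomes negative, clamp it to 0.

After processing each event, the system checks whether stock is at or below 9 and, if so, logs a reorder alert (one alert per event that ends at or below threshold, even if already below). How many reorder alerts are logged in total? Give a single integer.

Answer: 3

Derivation:
Processing events:
Start: stock = 52
  Event 1 (sale 21): sell min(21,52)=21. stock: 52 - 21 = 31. total_sold = 21
  Event 2 (return 6): 31 + 6 = 37
  Event 3 (sale 18): sell min(18,37)=18. stock: 37 - 18 = 19. total_sold = 39
  Event 4 (sale 5): sell min(5,19)=5. stock: 19 - 5 = 14. total_sold = 44
  Event 5 (return 8): 14 + 8 = 22
  Event 6 (sale 2): sell min(2,22)=2. stock: 22 - 2 = 20. total_sold = 46
  Event 7 (restock 21): 20 + 21 = 41
  Event 8 (sale 8): sell min(8,41)=8. stock: 41 - 8 = 33. total_sold = 54
  Event 9 (return 5): 33 + 5 = 38
  Event 10 (sale 19): sell min(19,38)=19. stock: 38 - 19 = 19. total_sold = 73
  Event 11 (sale 2): sell min(2,19)=2. stock: 19 - 2 = 17. total_sold = 75
  Event 12 (sale 19): sell min(19,17)=17. stock: 17 - 17 = 0. total_sold = 92
  Event 13 (sale 7): sell min(7,0)=0. stock: 0 - 0 = 0. total_sold = 92
  Event 14 (sale 20): sell min(20,0)=0. stock: 0 - 0 = 0. total_sold = 92
Final: stock = 0, total_sold = 92

Checking against threshold 9:
  After event 1: stock=31 > 9
  After event 2: stock=37 > 9
  After event 3: stock=19 > 9
  After event 4: stock=14 > 9
  After event 5: stock=22 > 9
  After event 6: stock=20 > 9
  After event 7: stock=41 > 9
  After event 8: stock=33 > 9
  After event 9: stock=38 > 9
  After event 10: stock=19 > 9
  After event 11: stock=17 > 9
  After event 12: stock=0 <= 9 -> ALERT
  After event 13: stock=0 <= 9 -> ALERT
  After event 14: stock=0 <= 9 -> ALERT
Alert events: [12, 13, 14]. Count = 3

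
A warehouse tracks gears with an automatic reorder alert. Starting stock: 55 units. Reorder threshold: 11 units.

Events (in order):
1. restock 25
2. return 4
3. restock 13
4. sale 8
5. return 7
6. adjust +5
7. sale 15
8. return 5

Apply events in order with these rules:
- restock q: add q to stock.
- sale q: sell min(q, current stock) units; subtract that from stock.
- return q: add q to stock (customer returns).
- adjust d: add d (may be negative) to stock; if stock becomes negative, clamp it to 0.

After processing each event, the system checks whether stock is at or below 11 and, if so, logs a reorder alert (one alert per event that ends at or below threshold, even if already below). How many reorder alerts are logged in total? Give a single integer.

Answer: 0

Derivation:
Processing events:
Start: stock = 55
  Event 1 (restock 25): 55 + 25 = 80
  Event 2 (return 4): 80 + 4 = 84
  Event 3 (restock 13): 84 + 13 = 97
  Event 4 (sale 8): sell min(8,97)=8. stock: 97 - 8 = 89. total_sold = 8
  Event 5 (return 7): 89 + 7 = 96
  Event 6 (adjust +5): 96 + 5 = 101
  Event 7 (sale 15): sell min(15,101)=15. stock: 101 - 15 = 86. total_sold = 23
  Event 8 (return 5): 86 + 5 = 91
Final: stock = 91, total_sold = 23

Checking against threshold 11:
  After event 1: stock=80 > 11
  After event 2: stock=84 > 11
  After event 3: stock=97 > 11
  After event 4: stock=89 > 11
  After event 5: stock=96 > 11
  After event 6: stock=101 > 11
  After event 7: stock=86 > 11
  After event 8: stock=91 > 11
Alert events: []. Count = 0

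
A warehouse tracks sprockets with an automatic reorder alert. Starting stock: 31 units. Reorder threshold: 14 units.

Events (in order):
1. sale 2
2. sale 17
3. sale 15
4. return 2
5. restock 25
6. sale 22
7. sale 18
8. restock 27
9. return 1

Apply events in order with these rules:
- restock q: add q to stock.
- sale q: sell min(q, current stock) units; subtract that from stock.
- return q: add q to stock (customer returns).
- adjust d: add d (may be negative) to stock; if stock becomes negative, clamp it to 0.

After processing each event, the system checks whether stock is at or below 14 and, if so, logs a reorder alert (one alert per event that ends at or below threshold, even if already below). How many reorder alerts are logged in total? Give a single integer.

Answer: 5

Derivation:
Processing events:
Start: stock = 31
  Event 1 (sale 2): sell min(2,31)=2. stock: 31 - 2 = 29. total_sold = 2
  Event 2 (sale 17): sell min(17,29)=17. stock: 29 - 17 = 12. total_sold = 19
  Event 3 (sale 15): sell min(15,12)=12. stock: 12 - 12 = 0. total_sold = 31
  Event 4 (return 2): 0 + 2 = 2
  Event 5 (restock 25): 2 + 25 = 27
  Event 6 (sale 22): sell min(22,27)=22. stock: 27 - 22 = 5. total_sold = 53
  Event 7 (sale 18): sell min(18,5)=5. stock: 5 - 5 = 0. total_sold = 58
  Event 8 (restock 27): 0 + 27 = 27
  Event 9 (return 1): 27 + 1 = 28
Final: stock = 28, total_sold = 58

Checking against threshold 14:
  After event 1: stock=29 > 14
  After event 2: stock=12 <= 14 -> ALERT
  After event 3: stock=0 <= 14 -> ALERT
  After event 4: stock=2 <= 14 -> ALERT
  After event 5: stock=27 > 14
  After event 6: stock=5 <= 14 -> ALERT
  After event 7: stock=0 <= 14 -> ALERT
  After event 8: stock=27 > 14
  After event 9: stock=28 > 14
Alert events: [2, 3, 4, 6, 7]. Count = 5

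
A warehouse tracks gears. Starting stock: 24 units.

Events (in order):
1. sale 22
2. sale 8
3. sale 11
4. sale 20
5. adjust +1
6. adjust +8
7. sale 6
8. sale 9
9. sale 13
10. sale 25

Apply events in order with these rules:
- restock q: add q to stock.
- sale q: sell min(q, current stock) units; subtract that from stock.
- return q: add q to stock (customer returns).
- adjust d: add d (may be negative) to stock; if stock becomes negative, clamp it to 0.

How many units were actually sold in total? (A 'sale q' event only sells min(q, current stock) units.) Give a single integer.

Processing events:
Start: stock = 24
  Event 1 (sale 22): sell min(22,24)=22. stock: 24 - 22 = 2. total_sold = 22
  Event 2 (sale 8): sell min(8,2)=2. stock: 2 - 2 = 0. total_sold = 24
  Event 3 (sale 11): sell min(11,0)=0. stock: 0 - 0 = 0. total_sold = 24
  Event 4 (sale 20): sell min(20,0)=0. stock: 0 - 0 = 0. total_sold = 24
  Event 5 (adjust +1): 0 + 1 = 1
  Event 6 (adjust +8): 1 + 8 = 9
  Event 7 (sale 6): sell min(6,9)=6. stock: 9 - 6 = 3. total_sold = 30
  Event 8 (sale 9): sell min(9,3)=3. stock: 3 - 3 = 0. total_sold = 33
  Event 9 (sale 13): sell min(13,0)=0. stock: 0 - 0 = 0. total_sold = 33
  Event 10 (sale 25): sell min(25,0)=0. stock: 0 - 0 = 0. total_sold = 33
Final: stock = 0, total_sold = 33

Answer: 33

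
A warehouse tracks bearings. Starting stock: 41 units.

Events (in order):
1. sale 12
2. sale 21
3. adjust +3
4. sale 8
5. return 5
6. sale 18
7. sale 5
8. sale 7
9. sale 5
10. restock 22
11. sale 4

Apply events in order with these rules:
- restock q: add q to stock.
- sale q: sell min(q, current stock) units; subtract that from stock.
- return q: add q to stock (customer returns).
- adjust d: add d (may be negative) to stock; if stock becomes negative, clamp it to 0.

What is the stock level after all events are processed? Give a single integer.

Processing events:
Start: stock = 41
  Event 1 (sale 12): sell min(12,41)=12. stock: 41 - 12 = 29. total_sold = 12
  Event 2 (sale 21): sell min(21,29)=21. stock: 29 - 21 = 8. total_sold = 33
  Event 3 (adjust +3): 8 + 3 = 11
  Event 4 (sale 8): sell min(8,11)=8. stock: 11 - 8 = 3. total_sold = 41
  Event 5 (return 5): 3 + 5 = 8
  Event 6 (sale 18): sell min(18,8)=8. stock: 8 - 8 = 0. total_sold = 49
  Event 7 (sale 5): sell min(5,0)=0. stock: 0 - 0 = 0. total_sold = 49
  Event 8 (sale 7): sell min(7,0)=0. stock: 0 - 0 = 0. total_sold = 49
  Event 9 (sale 5): sell min(5,0)=0. stock: 0 - 0 = 0. total_sold = 49
  Event 10 (restock 22): 0 + 22 = 22
  Event 11 (sale 4): sell min(4,22)=4. stock: 22 - 4 = 18. total_sold = 53
Final: stock = 18, total_sold = 53

Answer: 18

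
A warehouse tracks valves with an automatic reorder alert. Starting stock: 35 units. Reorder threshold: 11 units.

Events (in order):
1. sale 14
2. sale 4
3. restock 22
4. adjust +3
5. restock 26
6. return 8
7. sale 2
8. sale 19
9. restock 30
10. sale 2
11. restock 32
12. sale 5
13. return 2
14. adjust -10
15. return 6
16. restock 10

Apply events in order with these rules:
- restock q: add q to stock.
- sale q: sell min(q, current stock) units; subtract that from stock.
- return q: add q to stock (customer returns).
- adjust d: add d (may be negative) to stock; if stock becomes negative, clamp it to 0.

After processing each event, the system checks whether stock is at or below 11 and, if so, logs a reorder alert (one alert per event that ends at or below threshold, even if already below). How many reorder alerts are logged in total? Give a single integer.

Processing events:
Start: stock = 35
  Event 1 (sale 14): sell min(14,35)=14. stock: 35 - 14 = 21. total_sold = 14
  Event 2 (sale 4): sell min(4,21)=4. stock: 21 - 4 = 17. total_sold = 18
  Event 3 (restock 22): 17 + 22 = 39
  Event 4 (adjust +3): 39 + 3 = 42
  Event 5 (restock 26): 42 + 26 = 68
  Event 6 (return 8): 68 + 8 = 76
  Event 7 (sale 2): sell min(2,76)=2. stock: 76 - 2 = 74. total_sold = 20
  Event 8 (sale 19): sell min(19,74)=19. stock: 74 - 19 = 55. total_sold = 39
  Event 9 (restock 30): 55 + 30 = 85
  Event 10 (sale 2): sell min(2,85)=2. stock: 85 - 2 = 83. total_sold = 41
  Event 11 (restock 32): 83 + 32 = 115
  Event 12 (sale 5): sell min(5,115)=5. stock: 115 - 5 = 110. total_sold = 46
  Event 13 (return 2): 110 + 2 = 112
  Event 14 (adjust -10): 112 + -10 = 102
  Event 15 (return 6): 102 + 6 = 108
  Event 16 (restock 10): 108 + 10 = 118
Final: stock = 118, total_sold = 46

Checking against threshold 11:
  After event 1: stock=21 > 11
  After event 2: stock=17 > 11
  After event 3: stock=39 > 11
  After event 4: stock=42 > 11
  After event 5: stock=68 > 11
  After event 6: stock=76 > 11
  After event 7: stock=74 > 11
  After event 8: stock=55 > 11
  After event 9: stock=85 > 11
  After event 10: stock=83 > 11
  After event 11: stock=115 > 11
  After event 12: stock=110 > 11
  After event 13: stock=112 > 11
  After event 14: stock=102 > 11
  After event 15: stock=108 > 11
  After event 16: stock=118 > 11
Alert events: []. Count = 0

Answer: 0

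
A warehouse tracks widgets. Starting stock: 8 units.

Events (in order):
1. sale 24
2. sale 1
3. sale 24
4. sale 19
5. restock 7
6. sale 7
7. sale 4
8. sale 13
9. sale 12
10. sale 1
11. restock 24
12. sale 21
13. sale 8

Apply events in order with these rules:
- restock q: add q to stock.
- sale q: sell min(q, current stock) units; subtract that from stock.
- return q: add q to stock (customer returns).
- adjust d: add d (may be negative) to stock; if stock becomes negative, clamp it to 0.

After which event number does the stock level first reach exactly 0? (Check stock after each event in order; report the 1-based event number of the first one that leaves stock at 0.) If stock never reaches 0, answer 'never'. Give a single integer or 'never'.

Processing events:
Start: stock = 8
  Event 1 (sale 24): sell min(24,8)=8. stock: 8 - 8 = 0. total_sold = 8
  Event 2 (sale 1): sell min(1,0)=0. stock: 0 - 0 = 0. total_sold = 8
  Event 3 (sale 24): sell min(24,0)=0. stock: 0 - 0 = 0. total_sold = 8
  Event 4 (sale 19): sell min(19,0)=0. stock: 0 - 0 = 0. total_sold = 8
  Event 5 (restock 7): 0 + 7 = 7
  Event 6 (sale 7): sell min(7,7)=7. stock: 7 - 7 = 0. total_sold = 15
  Event 7 (sale 4): sell min(4,0)=0. stock: 0 - 0 = 0. total_sold = 15
  Event 8 (sale 13): sell min(13,0)=0. stock: 0 - 0 = 0. total_sold = 15
  Event 9 (sale 12): sell min(12,0)=0. stock: 0 - 0 = 0. total_sold = 15
  Event 10 (sale 1): sell min(1,0)=0. stock: 0 - 0 = 0. total_sold = 15
  Event 11 (restock 24): 0 + 24 = 24
  Event 12 (sale 21): sell min(21,24)=21. stock: 24 - 21 = 3. total_sold = 36
  Event 13 (sale 8): sell min(8,3)=3. stock: 3 - 3 = 0. total_sold = 39
Final: stock = 0, total_sold = 39

First zero at event 1.

Answer: 1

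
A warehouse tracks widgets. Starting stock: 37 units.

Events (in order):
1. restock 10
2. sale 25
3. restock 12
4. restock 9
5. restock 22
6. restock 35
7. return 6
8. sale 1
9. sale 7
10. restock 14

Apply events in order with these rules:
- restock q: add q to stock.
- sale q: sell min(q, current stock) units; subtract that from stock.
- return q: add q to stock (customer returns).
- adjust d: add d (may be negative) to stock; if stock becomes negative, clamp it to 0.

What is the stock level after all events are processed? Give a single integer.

Answer: 112

Derivation:
Processing events:
Start: stock = 37
  Event 1 (restock 10): 37 + 10 = 47
  Event 2 (sale 25): sell min(25,47)=25. stock: 47 - 25 = 22. total_sold = 25
  Event 3 (restock 12): 22 + 12 = 34
  Event 4 (restock 9): 34 + 9 = 43
  Event 5 (restock 22): 43 + 22 = 65
  Event 6 (restock 35): 65 + 35 = 100
  Event 7 (return 6): 100 + 6 = 106
  Event 8 (sale 1): sell min(1,106)=1. stock: 106 - 1 = 105. total_sold = 26
  Event 9 (sale 7): sell min(7,105)=7. stock: 105 - 7 = 98. total_sold = 33
  Event 10 (restock 14): 98 + 14 = 112
Final: stock = 112, total_sold = 33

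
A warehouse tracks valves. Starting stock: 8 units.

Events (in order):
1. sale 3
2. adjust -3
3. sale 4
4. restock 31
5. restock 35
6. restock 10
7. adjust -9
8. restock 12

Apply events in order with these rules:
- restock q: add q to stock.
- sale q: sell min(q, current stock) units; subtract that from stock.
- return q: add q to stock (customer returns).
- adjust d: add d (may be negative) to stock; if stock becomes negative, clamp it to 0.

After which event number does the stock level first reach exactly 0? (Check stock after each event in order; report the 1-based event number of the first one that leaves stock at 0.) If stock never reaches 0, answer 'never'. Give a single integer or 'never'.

Processing events:
Start: stock = 8
  Event 1 (sale 3): sell min(3,8)=3. stock: 8 - 3 = 5. total_sold = 3
  Event 2 (adjust -3): 5 + -3 = 2
  Event 3 (sale 4): sell min(4,2)=2. stock: 2 - 2 = 0. total_sold = 5
  Event 4 (restock 31): 0 + 31 = 31
  Event 5 (restock 35): 31 + 35 = 66
  Event 6 (restock 10): 66 + 10 = 76
  Event 7 (adjust -9): 76 + -9 = 67
  Event 8 (restock 12): 67 + 12 = 79
Final: stock = 79, total_sold = 5

First zero at event 3.

Answer: 3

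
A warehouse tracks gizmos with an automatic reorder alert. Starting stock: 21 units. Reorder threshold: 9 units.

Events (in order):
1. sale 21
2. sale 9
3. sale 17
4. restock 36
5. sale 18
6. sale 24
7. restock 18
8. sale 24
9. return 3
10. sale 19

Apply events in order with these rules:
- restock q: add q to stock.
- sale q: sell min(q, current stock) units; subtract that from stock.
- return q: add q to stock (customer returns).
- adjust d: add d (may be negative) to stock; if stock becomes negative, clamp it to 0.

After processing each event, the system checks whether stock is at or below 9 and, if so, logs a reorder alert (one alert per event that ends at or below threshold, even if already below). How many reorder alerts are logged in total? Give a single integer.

Processing events:
Start: stock = 21
  Event 1 (sale 21): sell min(21,21)=21. stock: 21 - 21 = 0. total_sold = 21
  Event 2 (sale 9): sell min(9,0)=0. stock: 0 - 0 = 0. total_sold = 21
  Event 3 (sale 17): sell min(17,0)=0. stock: 0 - 0 = 0. total_sold = 21
  Event 4 (restock 36): 0 + 36 = 36
  Event 5 (sale 18): sell min(18,36)=18. stock: 36 - 18 = 18. total_sold = 39
  Event 6 (sale 24): sell min(24,18)=18. stock: 18 - 18 = 0. total_sold = 57
  Event 7 (restock 18): 0 + 18 = 18
  Event 8 (sale 24): sell min(24,18)=18. stock: 18 - 18 = 0. total_sold = 75
  Event 9 (return 3): 0 + 3 = 3
  Event 10 (sale 19): sell min(19,3)=3. stock: 3 - 3 = 0. total_sold = 78
Final: stock = 0, total_sold = 78

Checking against threshold 9:
  After event 1: stock=0 <= 9 -> ALERT
  After event 2: stock=0 <= 9 -> ALERT
  After event 3: stock=0 <= 9 -> ALERT
  After event 4: stock=36 > 9
  After event 5: stock=18 > 9
  After event 6: stock=0 <= 9 -> ALERT
  After event 7: stock=18 > 9
  After event 8: stock=0 <= 9 -> ALERT
  After event 9: stock=3 <= 9 -> ALERT
  After event 10: stock=0 <= 9 -> ALERT
Alert events: [1, 2, 3, 6, 8, 9, 10]. Count = 7

Answer: 7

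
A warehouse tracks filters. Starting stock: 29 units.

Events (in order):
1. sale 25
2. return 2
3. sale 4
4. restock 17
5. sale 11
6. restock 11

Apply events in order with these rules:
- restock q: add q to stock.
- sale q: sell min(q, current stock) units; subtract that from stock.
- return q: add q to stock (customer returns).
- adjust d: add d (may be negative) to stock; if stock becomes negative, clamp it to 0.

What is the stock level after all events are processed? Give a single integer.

Processing events:
Start: stock = 29
  Event 1 (sale 25): sell min(25,29)=25. stock: 29 - 25 = 4. total_sold = 25
  Event 2 (return 2): 4 + 2 = 6
  Event 3 (sale 4): sell min(4,6)=4. stock: 6 - 4 = 2. total_sold = 29
  Event 4 (restock 17): 2 + 17 = 19
  Event 5 (sale 11): sell min(11,19)=11. stock: 19 - 11 = 8. total_sold = 40
  Event 6 (restock 11): 8 + 11 = 19
Final: stock = 19, total_sold = 40

Answer: 19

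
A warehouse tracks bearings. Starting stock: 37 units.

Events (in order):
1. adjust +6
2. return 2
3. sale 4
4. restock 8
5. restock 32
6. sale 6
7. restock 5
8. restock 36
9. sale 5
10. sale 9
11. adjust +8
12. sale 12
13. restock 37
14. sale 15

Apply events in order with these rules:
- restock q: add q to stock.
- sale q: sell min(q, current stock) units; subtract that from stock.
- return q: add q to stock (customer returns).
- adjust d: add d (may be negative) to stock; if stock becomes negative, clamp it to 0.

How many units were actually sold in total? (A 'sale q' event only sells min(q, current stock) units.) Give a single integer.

Processing events:
Start: stock = 37
  Event 1 (adjust +6): 37 + 6 = 43
  Event 2 (return 2): 43 + 2 = 45
  Event 3 (sale 4): sell min(4,45)=4. stock: 45 - 4 = 41. total_sold = 4
  Event 4 (restock 8): 41 + 8 = 49
  Event 5 (restock 32): 49 + 32 = 81
  Event 6 (sale 6): sell min(6,81)=6. stock: 81 - 6 = 75. total_sold = 10
  Event 7 (restock 5): 75 + 5 = 80
  Event 8 (restock 36): 80 + 36 = 116
  Event 9 (sale 5): sell min(5,116)=5. stock: 116 - 5 = 111. total_sold = 15
  Event 10 (sale 9): sell min(9,111)=9. stock: 111 - 9 = 102. total_sold = 24
  Event 11 (adjust +8): 102 + 8 = 110
  Event 12 (sale 12): sell min(12,110)=12. stock: 110 - 12 = 98. total_sold = 36
  Event 13 (restock 37): 98 + 37 = 135
  Event 14 (sale 15): sell min(15,135)=15. stock: 135 - 15 = 120. total_sold = 51
Final: stock = 120, total_sold = 51

Answer: 51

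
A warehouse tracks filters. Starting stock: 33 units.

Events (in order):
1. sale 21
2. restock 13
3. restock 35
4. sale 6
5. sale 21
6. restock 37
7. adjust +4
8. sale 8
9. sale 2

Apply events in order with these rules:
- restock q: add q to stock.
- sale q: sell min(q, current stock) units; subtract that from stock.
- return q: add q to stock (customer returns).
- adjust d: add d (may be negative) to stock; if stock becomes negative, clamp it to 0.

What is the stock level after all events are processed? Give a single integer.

Processing events:
Start: stock = 33
  Event 1 (sale 21): sell min(21,33)=21. stock: 33 - 21 = 12. total_sold = 21
  Event 2 (restock 13): 12 + 13 = 25
  Event 3 (restock 35): 25 + 35 = 60
  Event 4 (sale 6): sell min(6,60)=6. stock: 60 - 6 = 54. total_sold = 27
  Event 5 (sale 21): sell min(21,54)=21. stock: 54 - 21 = 33. total_sold = 48
  Event 6 (restock 37): 33 + 37 = 70
  Event 7 (adjust +4): 70 + 4 = 74
  Event 8 (sale 8): sell min(8,74)=8. stock: 74 - 8 = 66. total_sold = 56
  Event 9 (sale 2): sell min(2,66)=2. stock: 66 - 2 = 64. total_sold = 58
Final: stock = 64, total_sold = 58

Answer: 64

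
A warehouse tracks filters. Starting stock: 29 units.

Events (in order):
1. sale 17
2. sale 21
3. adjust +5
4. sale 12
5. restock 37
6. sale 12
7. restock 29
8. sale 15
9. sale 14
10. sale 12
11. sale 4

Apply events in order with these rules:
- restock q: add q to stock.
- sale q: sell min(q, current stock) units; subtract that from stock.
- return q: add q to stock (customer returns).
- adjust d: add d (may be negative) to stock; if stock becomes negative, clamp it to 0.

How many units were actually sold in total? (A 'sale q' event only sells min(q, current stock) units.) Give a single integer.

Answer: 91

Derivation:
Processing events:
Start: stock = 29
  Event 1 (sale 17): sell min(17,29)=17. stock: 29 - 17 = 12. total_sold = 17
  Event 2 (sale 21): sell min(21,12)=12. stock: 12 - 12 = 0. total_sold = 29
  Event 3 (adjust +5): 0 + 5 = 5
  Event 4 (sale 12): sell min(12,5)=5. stock: 5 - 5 = 0. total_sold = 34
  Event 5 (restock 37): 0 + 37 = 37
  Event 6 (sale 12): sell min(12,37)=12. stock: 37 - 12 = 25. total_sold = 46
  Event 7 (restock 29): 25 + 29 = 54
  Event 8 (sale 15): sell min(15,54)=15. stock: 54 - 15 = 39. total_sold = 61
  Event 9 (sale 14): sell min(14,39)=14. stock: 39 - 14 = 25. total_sold = 75
  Event 10 (sale 12): sell min(12,25)=12. stock: 25 - 12 = 13. total_sold = 87
  Event 11 (sale 4): sell min(4,13)=4. stock: 13 - 4 = 9. total_sold = 91
Final: stock = 9, total_sold = 91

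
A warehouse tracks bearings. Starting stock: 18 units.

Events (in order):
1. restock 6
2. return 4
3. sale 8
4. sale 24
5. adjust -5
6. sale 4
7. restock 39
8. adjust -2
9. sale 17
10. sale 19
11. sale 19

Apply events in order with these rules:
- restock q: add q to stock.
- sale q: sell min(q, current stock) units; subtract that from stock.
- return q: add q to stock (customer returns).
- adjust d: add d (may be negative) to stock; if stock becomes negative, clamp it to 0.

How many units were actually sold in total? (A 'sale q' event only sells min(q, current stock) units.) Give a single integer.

Processing events:
Start: stock = 18
  Event 1 (restock 6): 18 + 6 = 24
  Event 2 (return 4): 24 + 4 = 28
  Event 3 (sale 8): sell min(8,28)=8. stock: 28 - 8 = 20. total_sold = 8
  Event 4 (sale 24): sell min(24,20)=20. stock: 20 - 20 = 0. total_sold = 28
  Event 5 (adjust -5): 0 + -5 = 0 (clamped to 0)
  Event 6 (sale 4): sell min(4,0)=0. stock: 0 - 0 = 0. total_sold = 28
  Event 7 (restock 39): 0 + 39 = 39
  Event 8 (adjust -2): 39 + -2 = 37
  Event 9 (sale 17): sell min(17,37)=17. stock: 37 - 17 = 20. total_sold = 45
  Event 10 (sale 19): sell min(19,20)=19. stock: 20 - 19 = 1. total_sold = 64
  Event 11 (sale 19): sell min(19,1)=1. stock: 1 - 1 = 0. total_sold = 65
Final: stock = 0, total_sold = 65

Answer: 65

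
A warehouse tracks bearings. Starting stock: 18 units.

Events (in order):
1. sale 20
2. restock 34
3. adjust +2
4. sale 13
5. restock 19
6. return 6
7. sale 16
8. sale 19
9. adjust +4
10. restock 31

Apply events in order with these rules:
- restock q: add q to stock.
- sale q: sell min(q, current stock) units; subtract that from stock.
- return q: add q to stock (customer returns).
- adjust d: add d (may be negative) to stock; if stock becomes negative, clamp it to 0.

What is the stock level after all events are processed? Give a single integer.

Answer: 48

Derivation:
Processing events:
Start: stock = 18
  Event 1 (sale 20): sell min(20,18)=18. stock: 18 - 18 = 0. total_sold = 18
  Event 2 (restock 34): 0 + 34 = 34
  Event 3 (adjust +2): 34 + 2 = 36
  Event 4 (sale 13): sell min(13,36)=13. stock: 36 - 13 = 23. total_sold = 31
  Event 5 (restock 19): 23 + 19 = 42
  Event 6 (return 6): 42 + 6 = 48
  Event 7 (sale 16): sell min(16,48)=16. stock: 48 - 16 = 32. total_sold = 47
  Event 8 (sale 19): sell min(19,32)=19. stock: 32 - 19 = 13. total_sold = 66
  Event 9 (adjust +4): 13 + 4 = 17
  Event 10 (restock 31): 17 + 31 = 48
Final: stock = 48, total_sold = 66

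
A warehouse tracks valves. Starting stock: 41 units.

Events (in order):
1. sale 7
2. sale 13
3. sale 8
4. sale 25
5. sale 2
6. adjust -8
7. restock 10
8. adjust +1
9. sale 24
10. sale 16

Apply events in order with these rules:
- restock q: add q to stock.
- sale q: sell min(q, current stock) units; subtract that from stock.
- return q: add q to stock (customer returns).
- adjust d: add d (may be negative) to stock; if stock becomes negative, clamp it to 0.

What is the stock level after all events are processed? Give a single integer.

Answer: 0

Derivation:
Processing events:
Start: stock = 41
  Event 1 (sale 7): sell min(7,41)=7. stock: 41 - 7 = 34. total_sold = 7
  Event 2 (sale 13): sell min(13,34)=13. stock: 34 - 13 = 21. total_sold = 20
  Event 3 (sale 8): sell min(8,21)=8. stock: 21 - 8 = 13. total_sold = 28
  Event 4 (sale 25): sell min(25,13)=13. stock: 13 - 13 = 0. total_sold = 41
  Event 5 (sale 2): sell min(2,0)=0. stock: 0 - 0 = 0. total_sold = 41
  Event 6 (adjust -8): 0 + -8 = 0 (clamped to 0)
  Event 7 (restock 10): 0 + 10 = 10
  Event 8 (adjust +1): 10 + 1 = 11
  Event 9 (sale 24): sell min(24,11)=11. stock: 11 - 11 = 0. total_sold = 52
  Event 10 (sale 16): sell min(16,0)=0. stock: 0 - 0 = 0. total_sold = 52
Final: stock = 0, total_sold = 52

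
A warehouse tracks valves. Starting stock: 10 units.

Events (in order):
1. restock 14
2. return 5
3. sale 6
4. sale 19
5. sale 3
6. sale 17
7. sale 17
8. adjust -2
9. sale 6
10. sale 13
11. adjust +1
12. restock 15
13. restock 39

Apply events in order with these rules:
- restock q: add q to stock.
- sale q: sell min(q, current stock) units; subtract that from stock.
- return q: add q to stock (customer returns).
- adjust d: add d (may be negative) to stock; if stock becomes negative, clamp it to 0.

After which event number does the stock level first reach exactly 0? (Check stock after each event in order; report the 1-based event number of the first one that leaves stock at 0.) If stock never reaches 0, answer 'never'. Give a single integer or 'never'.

Answer: 6

Derivation:
Processing events:
Start: stock = 10
  Event 1 (restock 14): 10 + 14 = 24
  Event 2 (return 5): 24 + 5 = 29
  Event 3 (sale 6): sell min(6,29)=6. stock: 29 - 6 = 23. total_sold = 6
  Event 4 (sale 19): sell min(19,23)=19. stock: 23 - 19 = 4. total_sold = 25
  Event 5 (sale 3): sell min(3,4)=3. stock: 4 - 3 = 1. total_sold = 28
  Event 6 (sale 17): sell min(17,1)=1. stock: 1 - 1 = 0. total_sold = 29
  Event 7 (sale 17): sell min(17,0)=0. stock: 0 - 0 = 0. total_sold = 29
  Event 8 (adjust -2): 0 + -2 = 0 (clamped to 0)
  Event 9 (sale 6): sell min(6,0)=0. stock: 0 - 0 = 0. total_sold = 29
  Event 10 (sale 13): sell min(13,0)=0. stock: 0 - 0 = 0. total_sold = 29
  Event 11 (adjust +1): 0 + 1 = 1
  Event 12 (restock 15): 1 + 15 = 16
  Event 13 (restock 39): 16 + 39 = 55
Final: stock = 55, total_sold = 29

First zero at event 6.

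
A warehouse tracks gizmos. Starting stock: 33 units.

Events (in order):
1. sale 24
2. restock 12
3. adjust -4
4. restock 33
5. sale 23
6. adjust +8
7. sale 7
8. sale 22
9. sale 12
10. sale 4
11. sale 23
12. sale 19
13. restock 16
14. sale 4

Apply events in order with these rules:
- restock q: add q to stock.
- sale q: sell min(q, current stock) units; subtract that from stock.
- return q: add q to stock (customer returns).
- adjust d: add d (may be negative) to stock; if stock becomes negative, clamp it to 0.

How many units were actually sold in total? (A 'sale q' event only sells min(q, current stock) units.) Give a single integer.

Answer: 86

Derivation:
Processing events:
Start: stock = 33
  Event 1 (sale 24): sell min(24,33)=24. stock: 33 - 24 = 9. total_sold = 24
  Event 2 (restock 12): 9 + 12 = 21
  Event 3 (adjust -4): 21 + -4 = 17
  Event 4 (restock 33): 17 + 33 = 50
  Event 5 (sale 23): sell min(23,50)=23. stock: 50 - 23 = 27. total_sold = 47
  Event 6 (adjust +8): 27 + 8 = 35
  Event 7 (sale 7): sell min(7,35)=7. stock: 35 - 7 = 28. total_sold = 54
  Event 8 (sale 22): sell min(22,28)=22. stock: 28 - 22 = 6. total_sold = 76
  Event 9 (sale 12): sell min(12,6)=6. stock: 6 - 6 = 0. total_sold = 82
  Event 10 (sale 4): sell min(4,0)=0. stock: 0 - 0 = 0. total_sold = 82
  Event 11 (sale 23): sell min(23,0)=0. stock: 0 - 0 = 0. total_sold = 82
  Event 12 (sale 19): sell min(19,0)=0. stock: 0 - 0 = 0. total_sold = 82
  Event 13 (restock 16): 0 + 16 = 16
  Event 14 (sale 4): sell min(4,16)=4. stock: 16 - 4 = 12. total_sold = 86
Final: stock = 12, total_sold = 86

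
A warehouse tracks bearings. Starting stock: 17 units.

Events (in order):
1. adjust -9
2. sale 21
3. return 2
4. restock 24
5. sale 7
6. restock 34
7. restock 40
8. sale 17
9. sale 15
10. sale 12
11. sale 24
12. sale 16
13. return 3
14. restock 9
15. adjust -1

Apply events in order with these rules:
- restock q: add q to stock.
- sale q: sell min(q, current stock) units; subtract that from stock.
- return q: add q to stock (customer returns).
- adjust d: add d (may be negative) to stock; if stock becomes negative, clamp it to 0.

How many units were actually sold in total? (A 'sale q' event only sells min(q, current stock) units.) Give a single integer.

Answer: 99

Derivation:
Processing events:
Start: stock = 17
  Event 1 (adjust -9): 17 + -9 = 8
  Event 2 (sale 21): sell min(21,8)=8. stock: 8 - 8 = 0. total_sold = 8
  Event 3 (return 2): 0 + 2 = 2
  Event 4 (restock 24): 2 + 24 = 26
  Event 5 (sale 7): sell min(7,26)=7. stock: 26 - 7 = 19. total_sold = 15
  Event 6 (restock 34): 19 + 34 = 53
  Event 7 (restock 40): 53 + 40 = 93
  Event 8 (sale 17): sell min(17,93)=17. stock: 93 - 17 = 76. total_sold = 32
  Event 9 (sale 15): sell min(15,76)=15. stock: 76 - 15 = 61. total_sold = 47
  Event 10 (sale 12): sell min(12,61)=12. stock: 61 - 12 = 49. total_sold = 59
  Event 11 (sale 24): sell min(24,49)=24. stock: 49 - 24 = 25. total_sold = 83
  Event 12 (sale 16): sell min(16,25)=16. stock: 25 - 16 = 9. total_sold = 99
  Event 13 (return 3): 9 + 3 = 12
  Event 14 (restock 9): 12 + 9 = 21
  Event 15 (adjust -1): 21 + -1 = 20
Final: stock = 20, total_sold = 99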